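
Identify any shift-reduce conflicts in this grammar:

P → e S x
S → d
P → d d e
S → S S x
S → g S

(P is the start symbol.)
Yes — I7: [S → g S .] vs [S → . d]

A shift-reduce conflict occurs when an LR(0) state has both:
  - a complete (reduce) item [A → α .] (dot at the end), and
  - a shift item [B → β . c γ] (dot before a terminal).

Augment with P' → P and build the canonical LR(0) collection (I0 = CLOSURE({[P' → . P]}), then GOTO on every symbol after a dot until no new states appear). It has 13 states:
  I0: { [P → . d d e], [P → . e S x], [P' → . P] }  — shift
  I1: { [P' → P .] }  — accept
  I2: { [P → d . d e] }  — shift
  I3: { [P → e . S x], [S → . S S x], [S → . d], [S → . g S] }  — shift
  I4: { [P → e S . x], [S → . S S x], [S → . d], [S → . g S], [S → S . S x] }  — shift
  I5: { [S → d .] }  — reduce
  I6: { [S → . S S x], [S → . d], [S → . g S], [S → g . S] }  — shift
  I7: { [S → . S S x], [S → . d], [S → . g S], [S → S . S x], [S → g S .] }  — shift, reduce
  I8: { [S → . S S x], [S → . d], [S → . g S], [S → S . S x], [S → S S . x] }  — shift
  I9: { [S → S S x .] }  — reduce
  I10: { [P → e S x .] }  — reduce
  I11: { [P → d d . e] }  — shift
  I12: { [P → d d e .] }  — reduce

I7 contains reduce item [S → g S .] and shift items [S → . d], [S → . g S] — shift-reduce conflict.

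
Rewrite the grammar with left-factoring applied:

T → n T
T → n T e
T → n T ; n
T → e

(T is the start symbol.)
Left-factoring transforms A → αβ₁ | αβ₂ into A → αA' and A' → β₁ | β₂
(α is the longest common prefix among the alternatives). Repeat until
no nonterminal has two alternatives with a common prefix.

Round 1: T has alternatives sharing prefix 'n T'. Introduce T': T → n T T'
  Add: T' → ε
  Add: T' → e
  Add: T' → ; n

No remaining common prefixes — done.

Resulting grammar:
T → n T T'
T' → ε
T' → e
T' → ; n
T → e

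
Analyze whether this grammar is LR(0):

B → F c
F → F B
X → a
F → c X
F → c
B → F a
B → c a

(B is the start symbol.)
No. Shift-reduce conflict between [F → c .] and [B → c . a]

A grammar is LR(0) if no state in the canonical LR(0) collection has:
  - both a shift item (dot before a terminal) and a complete item (shift-reduce conflict), or
  - two or more complete items (reduce-reduce conflict; the accept item [B' → B .] counts as a complete item here).

Augment with B' → B and build the canonical LR(0) collection (I0 = CLOSURE({[B' → . B]}), then GOTO on every symbol after a dot until no new states appear). It has 9 states:
  I0: { [B → . F a], [B → . F c], [B → . c a], [B' → . B], [F → . F B], [F → . c X], [F → . c] }  — shift
  I1: { [B' → B .] }  — accept
  I2: { [B → . F a], [B → . F c], [B → . c a], [B → F . a], [B → F . c], [F → . F B], [F → . c X], [F → . c], [F → F . B] }  — shift
  I3: { [B → c . a], [F → c . X], [F → c .], [X → . a] }  — shift, reduce
  I4: { [F → c X .] }  — reduce
  I5: { [B → c a .], [X → a .] }  — 2 reduces
  I6: { [F → F B .] }  — reduce
  I7: { [B → F a .] }  — reduce
  I8: { [B → F c .], [B → c . a], [F → c . X], [F → c .], [X → . a] }  — shift, 2 reduces

Conflict in state I3:
  Shift-reduce conflict between [F → c .] and [B → c . a]
So the grammar is NOT LR(0).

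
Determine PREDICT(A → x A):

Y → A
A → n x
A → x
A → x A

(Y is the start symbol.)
{ 'x' }

PREDICT(A → x A) = (FIRST(RHS) \ {ε}) ∪ (FOLLOW(A) if ε ∈ FIRST(RHS), i.e. RHS ⇒* ε)
FIRST(x A) = { 'x' }
ε ∉ FIRST(x A), so FOLLOW(A) is not added.
PREDICT(A → x A) = { 'x' }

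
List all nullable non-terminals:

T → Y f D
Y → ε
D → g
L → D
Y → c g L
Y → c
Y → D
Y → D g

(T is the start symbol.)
ε-productions: Y → ε
So Y is immediately nullable.
No further non-terminal can be added: every production for the remaining non-terminals contains a terminal or a non-nullable non-terminal.
Nullable = { 'Y' }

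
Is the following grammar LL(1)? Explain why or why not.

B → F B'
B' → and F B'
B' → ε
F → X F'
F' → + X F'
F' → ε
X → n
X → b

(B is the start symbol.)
Relevant sets:
  FOLLOW(B') = { $ }
  FOLLOW(F') = { $, 'and' }

For B':
  PREDICT(B' → and F B') = { 'and' }
  PREDICT(B' → ε) = { $ }
For F':
  PREDICT(F' → '+' X F') = { '+' }
  PREDICT(F' → ε) = { $, 'and' }
For X:
  PREDICT(X → n) = { 'n' }
  PREDICT(X → b) = { 'b' }
B, F have a single production, so nothing to check there.

All predict sets are disjoint. The grammar IS LL(1).

Answer: Yes, the grammar is LL(1).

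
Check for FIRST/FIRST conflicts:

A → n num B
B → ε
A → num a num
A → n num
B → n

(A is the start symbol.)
A FIRST/FIRST conflict occurs when two productions N → α and N → β for the same non-terminal have FIRST(α) ∩ FIRST(β) ≠ ∅ (with ε ∈ FIRST of a nullable right-hand side, so two nullable alternatives also conflict).

Productions for A:
  A → n num B: FIRST = { 'n' }
  A → num a num: FIRST = { 'num' }
  A → n num: FIRST = { 'n' }
Productions for B:
  B → ε: FIRST = { ε }
  B → n: FIRST = { 'n' }

Conflict for A: A → n num B and A → n num
  Overlap: { 'n' }

Answer: Yes. A → n num B / A → n num on { 'n' }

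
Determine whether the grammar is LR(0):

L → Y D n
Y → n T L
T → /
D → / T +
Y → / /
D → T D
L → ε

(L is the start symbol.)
Augment with L' → L and build the canonical LR(0) collection (I0 = CLOSURE({[L' → . L]}), then GOTO on every symbol after a dot until no new states appear). It has 16 states:
  I0: { [L → . Y D n], [L → .], [L' → . L], [Y → . / /], [Y → . n T L] }  — shift, reduce
  I1: { [Y → / . /] }  — shift
  I2: { [L' → L .] }  — accept
  I3: { [D → . / T +], [D → . T D], [L → Y . D n], [T → . /] }  — shift
  I4: { [T → . /], [Y → n . T L] }  — shift
  I5: { [T → / .] }  — reduce
  I6: { [L → . Y D n], [L → .], [Y → . / /], [Y → . n T L], [Y → n T . L] }  — shift, reduce
  I7: { [Y → n T L .] }  — reduce
  I8: { [D → / . T +], [T → . /], [T → / .] }  — shift, reduce
  I9: { [L → Y D . n] }  — shift
  I10: { [D → . / T +], [D → . T D], [D → T . D], [T → . /] }  — shift
  I11: { [D → T D .] }  — reduce
  I12: { [L → Y D n .] }  — reduce
  I13: { [D → / T . +] }  — shift
  I14: { [D → / T + .] }  — reduce
  I15: { [Y → / / .] }  — reduce

Conflict in state I0:
  Shift-reduce conflict between [L → .] and [Y → . / /]
So the grammar is NOT LR(0).

Answer: No. Shift-reduce conflict between [L → .] and [Y → . / /]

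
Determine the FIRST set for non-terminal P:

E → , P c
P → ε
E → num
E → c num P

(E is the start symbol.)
{ ε }

From P → ε:
  - ε-production, so ε ∈ FIRST(P)

Collecting: FIRST(P) = { ε }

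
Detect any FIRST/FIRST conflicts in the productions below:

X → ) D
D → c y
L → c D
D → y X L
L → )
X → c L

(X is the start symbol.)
Productions for X:
  X → ) D: FIRST = { ')' }
  X → c L: FIRST = { 'c' }
Productions for D:
  D → c y: FIRST = { 'c' }
  D → y X L: FIRST = { 'y' }
Productions for L:
  L → c D: FIRST = { 'c' }
  L → ): FIRST = { ')' }

All alternatives of each non-terminal have pairwise disjoint FIRST sets.

Answer: No FIRST/FIRST conflicts.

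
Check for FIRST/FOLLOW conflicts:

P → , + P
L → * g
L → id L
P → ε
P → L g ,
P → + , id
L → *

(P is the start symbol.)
Nullable non-terminals: P.
FIRST sets used below: FIRST(L) = { '*', 'id' }

P: nullable alternative(s) P → ε; FOLLOW(P) = { $ }
  P → , + P: FIRST \ {ε} = { ',' } — disjoint from FOLLOW(P)
  P → ε: FIRST \ {ε} = { } — this is the only nullable alternative, skip
  P → L g ,: FIRST \ {ε} = { '*', 'id' } — disjoint from FOLLOW(P)
  P → + , id: FIRST \ {ε} = { '+' } — disjoint from FOLLOW(P)

L has no nullable alternative, so no FIRST/FOLLOW check is needed there.

No FIRST/FOLLOW conflicts found.

Answer: No FIRST/FOLLOW conflicts.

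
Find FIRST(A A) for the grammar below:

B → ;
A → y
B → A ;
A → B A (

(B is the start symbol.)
FIRST sets of the non-terminals involved (from the grammar, by fixed-point iteration):
  FIRST(A) = { ';', 'y' }

To compute FIRST(A A), process the symbols left to right:
Symbol A is a non-terminal. Add FIRST(A) \ {ε} = { ';', 'y' }
A is not nullable (ε ∉ FIRST(A)), so stop here.
FIRST(A A) = { ';', 'y' }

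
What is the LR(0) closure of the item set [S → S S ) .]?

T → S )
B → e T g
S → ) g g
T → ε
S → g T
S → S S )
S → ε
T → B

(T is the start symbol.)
{ [S → S S ) .] }

To compute CLOSURE, for each item [A → α.Bβ] where B is a non-terminal, add [B → .γ] for all productions B → γ; repeat for the newly added items until nothing changes.

Start with: [S → S S ) .]
The dot is at the end, so nothing is added.

CLOSURE = { [S → S S ) .] }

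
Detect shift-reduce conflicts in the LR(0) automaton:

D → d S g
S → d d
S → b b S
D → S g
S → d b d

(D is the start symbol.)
Yes — I7: [S → d d .] vs [S → d . b d]

A shift-reduce conflict occurs when an LR(0) state has both:
  - a complete (reduce) item [A → α .] (dot at the end), and
  - a shift item [B → β . c γ] (dot before a terminal).

Augment with D' → D and build the canonical LR(0) collection (I0 = CLOSURE({[D' → . D]}), then GOTO on every symbol after a dot until no new states appear). It has 16 states:
  I0: { [D → . S g], [D → . d S g], [D' → . D], [S → . b b S], [S → . d b d], [S → . d d] }  — shift
  I1: { [D' → D .] }  — accept
  I2: { [D → S . g] }  — shift
  I3: { [S → b . b S] }  — shift
  I4: { [D → d . S g], [S → . b b S], [S → . d b d], [S → . d d], [S → d . b d], [S → d . d] }  — shift
  I5: { [D → d S . g] }  — shift
  I6: { [S → b . b S], [S → d b . d] }  — shift
  I7: { [S → d . b d], [S → d . d], [S → d d .] }  — shift, reduce
  I8: { [S → d b . d] }  — shift
  I9: { [S → d d .] }  — reduce
  I10: { [S → d b d .] }  — reduce
  I11: { [S → . b b S], [S → . d b d], [S → . d d], [S → b b . S] }  — shift
  I12: { [S → b b S .] }  — reduce
  I13: { [S → d . b d], [S → d . d] }  — shift
  I14: { [D → d S g .] }  — reduce
  I15: { [D → S g .] }  — reduce

I7 contains reduce item [S → d d .] and shift items [S → d . b d], [S → d . d] — shift-reduce conflict.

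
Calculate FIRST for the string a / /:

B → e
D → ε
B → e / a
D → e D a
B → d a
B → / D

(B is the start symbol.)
To compute FIRST(a / /), process the symbols left to right:
Symbol a is a terminal. Add 'a' and stop.
FIRST(a / /) = { 'a' }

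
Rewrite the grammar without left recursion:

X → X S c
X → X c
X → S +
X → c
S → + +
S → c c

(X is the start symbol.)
X → S + X'
X → c X'
X' → S c X'
X' → c X'
X' → ε
S → + +
S → c c

X is directly left-recursive. The standard transformation for
  A → A α₁ | ... | A α_m | β₁ | ... | β_n
is
  A  → β₁ A' | ... | β_n A'
  A' → α₁ A' | ... | α_m A' | ε

X → S + becomes X → S + X'
X → c becomes X → c X'
X → X S c becomes X' → S c X'
X → X c becomes X' → c X'
Add X' → ε

Productions for other non-terminals are unchanged:
  S → + +
  S → c c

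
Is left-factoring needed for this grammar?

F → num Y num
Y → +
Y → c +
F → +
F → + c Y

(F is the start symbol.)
Left-factoring is needed when two productions for the same non-terminal
share a common prefix on the right-hand side.

Productions for F:
  F → num Y num
  F → +
  F → + c Y
Productions for Y:
  Y → +
  Y → c +

Found common prefix '+' in productions for F

Answer: Yes, F has productions with common prefix '+'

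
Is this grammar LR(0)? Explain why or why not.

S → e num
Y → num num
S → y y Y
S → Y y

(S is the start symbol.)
Augment with S' → S and build the canonical LR(0) collection (I0 = CLOSURE({[S' → . S]}), then GOTO on every symbol after a dot until no new states appear). It has 11 states:
  I0: { [S → . Y y], [S → . e num], [S → . y y Y], [S' → . S], [Y → . num num] }  — shift
  I1: { [S' → S .] }  — accept
  I2: { [S → Y . y] }  — shift
  I3: { [S → e . num] }  — shift
  I4: { [Y → num . num] }  — shift
  I5: { [S → y . y Y] }  — shift
  I6: { [S → y y . Y], [Y → . num num] }  — shift
  I7: { [S → y y Y .] }  — reduce
  I8: { [Y → num num .] }  — reduce
  I9: { [S → e num .] }  — reduce
  I10: { [S → Y y .] }  — reduce

Every state is either a pure shift/goto state or contains exactly one complete item and nothing to shift — no conflicts. The grammar is LR(0).

Answer: Yes, the grammar is LR(0)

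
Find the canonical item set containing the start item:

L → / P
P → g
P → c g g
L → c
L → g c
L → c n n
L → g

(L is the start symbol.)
First, augment the grammar with L' → L
I₀ = CLOSURE({ [L' → . L] }):
  [L' → . L] has the dot before L: add [L → . / P], [L → . c], [L → . g c], [L → . c n n], [L → . g]
No further items can be added.

I₀ = { [L → . / P], [L → . c n n], [L → . c], [L → . g c], [L → . g], [L' → . L] }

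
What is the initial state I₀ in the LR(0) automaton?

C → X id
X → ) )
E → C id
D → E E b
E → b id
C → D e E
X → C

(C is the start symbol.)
{ [C → . D e E], [C → . X id], [C' → . C], [D → . E E b], [E → . C id], [E → . b id], [X → . ) )], [X → . C] }

First, augment the grammar with C' → C
I₀ = CLOSURE({ [C' → . C] }):
  [C' → . C] has the dot before C: add [C → . X id], [C → . D e E]
  [C → . X id] has the dot before X: add [X → . ) )], [X → . C]
  [C → . D e E] has the dot before D: add [D → . E E b]
  [D → . E E b] has the dot before E: add [E → . C id], [E → . b id]
No further items can be added.

I₀ = { [C → . D e E], [C → . X id], [C' → . C], [D → . E E b], [E → . C id], [E → . b id], [X → . ) )], [X → . C] }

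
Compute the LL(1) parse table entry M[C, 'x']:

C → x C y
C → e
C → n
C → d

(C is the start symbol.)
C → x C y

To find M[C, 'x'], we find productions for C where 'x' is in the predict set (PREDICT(N → α) = (FIRST(α) \ {ε}) ∪ (FOLLOW(N) if α ⇒* ε)).

C → x C y: PREDICT = { 'x' }
  'x' is in predict set, so this production goes in M[C, 'x']
C → e: PREDICT = { 'e' }
C → n: PREDICT = { 'n' }
C → d: PREDICT = { 'd' }

M[C, 'x'] = C → x C y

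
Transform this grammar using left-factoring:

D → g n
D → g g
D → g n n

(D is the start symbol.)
Left-factoring transforms A → αβ₁ | αβ₂ into A → αA' and A' → β₁ | β₂
(α is the longest common prefix among the alternatives). Repeat until
no nonterminal has two alternatives with a common prefix.

Round 1: D has alternatives sharing prefix 'g'. Introduce D': D → g D'
  Add: D' → n
  Add: D' → g
  Add: D' → n n

Round 2: D' has alternatives sharing prefix 'n'. Introduce D'': D' → n D''
  Add: D'' → ε
  Add: D'' → n

No remaining common prefixes — done.

Resulting grammar:
D → g D'
D' → n D''
D'' → ε
D'' → n
D' → g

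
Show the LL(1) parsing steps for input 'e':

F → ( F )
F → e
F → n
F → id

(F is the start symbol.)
Stack is shown with the top on the left.

Stack  Input  Action
--------------------
F $    e $    output F → e
e $    e $    match 'e'
$      $      accept

The string is accepted.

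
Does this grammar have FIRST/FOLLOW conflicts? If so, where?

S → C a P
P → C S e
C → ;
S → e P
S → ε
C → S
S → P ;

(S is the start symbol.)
Yes. S → C a P with FOLLOW(S) on { ';', 'a', 'e' }; S → e P with FOLLOW(S) on { 'e' }; S → P ';' with FOLLOW(S) on { ';', 'a', 'e' }; C → ';' with FOLLOW(C) on { ';' }

A FIRST/FOLLOW conflict occurs when a non-terminal N has a nullable alternative N → β (β ⇒* ε) and another alternative N → α with FIRST(α) ∩ FOLLOW(N) ≠ ∅: on such a lookahead the parser cannot decide between expanding α and letting N vanish via β.

Nullable non-terminals: C, S.
FIRST sets used below: FIRST(S) = { ';', 'a', 'e', ε }, FIRST(C) = { ';', 'a', 'e', ε }, FIRST(P) = { ';', 'a', 'e' }

C: nullable alternative(s) C → S; FOLLOW(C) = { ';', 'a', 'e' }
  C → ;: FIRST \ {ε} = { ';' } — overlaps FOLLOW(C) on { ';' }: CONFLICT
  C → S: FIRST \ {ε} = { ';', 'a', 'e' } — this is the only nullable alternative, skip

S: nullable alternative(s) S → ε; FOLLOW(S) = { $, ';', 'a', 'e' }
  S → C a P: FIRST \ {ε} = { ';', 'a', 'e' } — overlaps FOLLOW(S) on { ';', 'a', 'e' }: CONFLICT
  S → e P: FIRST \ {ε} = { 'e' } — overlaps FOLLOW(S) on { 'e' }: CONFLICT
  S → ε: FIRST \ {ε} = { } — this is the only nullable alternative, skip
  S → P ;: FIRST \ {ε} = { ';', 'a', 'e' } — overlaps FOLLOW(S) on { ';', 'a', 'e' }: CONFLICT

P has no nullable alternative, so no FIRST/FOLLOW check is needed there.

So the grammar has 4 FIRST/FOLLOW conflicts (marked CONFLICT above).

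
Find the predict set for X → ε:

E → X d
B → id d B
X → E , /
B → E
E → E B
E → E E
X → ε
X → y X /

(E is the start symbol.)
{ '/', 'd' }

PREDICT(X → ε) = (FIRST(RHS) \ {ε}) ∪ (FOLLOW(X) if ε ∈ FIRST(RHS), i.e. RHS ⇒* ε)
The right-hand side is ε (FIRST(ε) = { ε }), so the predict set is FOLLOW(X) = { '/', 'd' }
PREDICT(X → ε) = { '/', 'd' }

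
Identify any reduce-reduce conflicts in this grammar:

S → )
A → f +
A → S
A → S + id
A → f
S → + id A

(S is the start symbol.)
A reduce-reduce conflict occurs when an LR(0) state has two complete items [A → α .] and [B → β .] — both call for a reduction, and with no lookahead the parser cannot choose between them.

Augment with S' → S and build the canonical LR(0) collection (I0 = CLOSURE({[S' → . S]}), then GOTO on every symbol after a dot until no new states appear). It has 11 states:
  I0: { [S → . )], [S → . + id A], [S' → . S] }  — shift
  I1: { [S → ) .] }  — reduce
  I2: { [S → + . id A] }  — shift
  I3: { [S' → S .] }  — accept
  I4: { [A → . S + id], [A → . S], [A → . f +], [A → . f], [S → + id . A], [S → . )], [S → . + id A] }  — shift
  I5: { [S → + id A .] }  — reduce
  I6: { [A → S . + id], [A → S .] }  — shift, reduce
  I7: { [A → f . +], [A → f .] }  — shift, reduce
  I8: { [A → f + .] }  — reduce
  I9: { [A → S + . id] }  — shift
  I10: { [A → S + id .] }  — reduce

No state contains more than one complete item.

Answer: No reduce-reduce conflicts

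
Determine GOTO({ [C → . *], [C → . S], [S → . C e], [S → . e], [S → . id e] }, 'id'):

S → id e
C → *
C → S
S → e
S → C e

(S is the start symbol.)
GOTO(I, 'id') = CLOSURE({ [A → αX.β] : [A → α.Xβ] ∈ I, X = 'id' })

Items with dot before 'id', with the dot advanced:
  [S → . id e] → [S → id . e]
Closure adds nothing (no advanced item has the dot before a non-terminal).

GOTO = { [S → id . e] }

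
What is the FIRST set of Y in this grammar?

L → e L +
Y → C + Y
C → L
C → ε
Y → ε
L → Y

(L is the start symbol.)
{ '+', 'e', ε }

To compute FIRST(Y), examine every production with Y on the left-hand side, reading each right-hand side left to right until a non-nullable symbol is reached.

FIRST sets of the other non-terminals involved (by the same procedure, iterated to a fixed point):
  FIRST(C) = { '+', 'e', ε }

From Y → C + Y:
  - C is a non-terminal: add FIRST(C) \ {ε} = { '+', 'e' }
    C is nullable, so continue to the next symbol
  - '+' is a terminal: add '+' and stop
From Y → ε:
  - ε-production, so ε ∈ FIRST(Y)

Collecting: FIRST(Y) = { '+', 'e', ε }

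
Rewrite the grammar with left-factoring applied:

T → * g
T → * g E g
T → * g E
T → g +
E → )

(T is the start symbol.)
Left-factoring transforms A → αβ₁ | αβ₂ into A → αA' and A' → β₁ | β₂
(α is the longest common prefix among the alternatives). Repeat until
no nonterminal has two alternatives with a common prefix.

Round 1: T has alternatives sharing prefix '* g'. Introduce T': T → * g T'
  Add: T' → ε
  Add: T' → E g
  Add: T' → E

Round 2: T' has alternatives sharing prefix 'E'. Introduce T'': T' → E T''
  Add: T'' → g
  Add: T'' → ε

No remaining common prefixes — done.

Resulting grammar:
T → * g T'
T' → ε
T' → E T''
T'' → g
T'' → ε
T → g +
E → )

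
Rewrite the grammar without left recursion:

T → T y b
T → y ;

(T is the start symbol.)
T is directly left-recursive. The standard transformation for
  A → A α₁ | ... | A α_m | β₁ | ... | β_n
is
  A  → β₁ A' | ... | β_n A'
  A' → α₁ A' | ... | α_m A' | ε

T → y ; becomes T → y ; T'
T → T y b becomes T' → y b T'
Add T' → ε

Resulting grammar:
T → y ; T'
T' → y b T'
T' → ε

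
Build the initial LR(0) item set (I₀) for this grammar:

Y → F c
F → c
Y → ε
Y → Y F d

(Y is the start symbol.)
{ [F → . c], [Y → . F c], [Y → . Y F d], [Y → .], [Y' → . Y] }

First, augment the grammar with Y' → Y
I₀ = CLOSURE({ [Y' → . Y] }):
  [Y' → . Y] has the dot before Y: add [Y → . F c], [Y → .], [Y → . Y F d]
  [Y → . F c] has the dot before F: add [F → . c]
No further items can be added.

I₀ = { [F → . c], [Y → . F c], [Y → . Y F d], [Y → .], [Y' → . Y] }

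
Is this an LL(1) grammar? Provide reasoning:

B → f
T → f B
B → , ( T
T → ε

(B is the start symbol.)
Yes, the grammar is LL(1).

A grammar is LL(1) if for each non-terminal N with multiple productions, the predict sets of those productions are pairwise disjoint, where PREDICT(N → α) = (FIRST(α) \ {ε}) ∪ (FOLLOW(N) if α ⇒* ε).

Relevant sets:
  FOLLOW(T) = { $ }

For B:
  PREDICT(B → f) = { 'f' }
  PREDICT(B → ',' '(' T) = { ',' }
For T:
  PREDICT(T → f B) = { 'f' }
  PREDICT(T → ε) = { $ }

All predict sets are disjoint. The grammar IS LL(1).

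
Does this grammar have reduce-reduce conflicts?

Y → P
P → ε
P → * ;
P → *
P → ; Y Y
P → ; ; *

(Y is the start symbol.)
Yes — I8: [P → * .] vs [P → ; ; * .]

A reduce-reduce conflict occurs when an LR(0) state has two complete items [A → α .] and [B → β .] — both call for a reduction, and with no lookahead the parser cannot choose between them.

Augment with Y' → Y and build the canonical LR(0) collection (I0 = CLOSURE({[Y' → . Y]}), then GOTO on every symbol after a dot until no new states appear). It has 10 states:
  I0: { [P → . * ;], [P → . *], [P → . ; ; *], [P → . ; Y Y], [P → .], [Y → . P], [Y' → . Y] }  — shift, reduce
  I1: { [P → * . ;], [P → * .] }  — shift, reduce
  I2: { [P → . * ;], [P → . *], [P → . ; ; *], [P → . ; Y Y], [P → .], [P → ; . ; *], [P → ; . Y Y], [Y → . P] }  — shift, reduce
  I3: { [Y → P .] }  — reduce
  I4: { [Y' → Y .] }  — accept
  I5: { [P → . * ;], [P → . *], [P → . ; ; *], [P → . ; Y Y], [P → .], [P → ; . ; *], [P → ; . Y Y], [P → ; ; . *], [Y → . P] }  — shift, reduce
  I6: { [P → . * ;], [P → . *], [P → . ; ; *], [P → . ; Y Y], [P → .], [P → ; Y . Y], [Y → . P] }  — shift, reduce
  I7: { [P → ; Y Y .] }  — reduce
  I8: { [P → * . ;], [P → * .], [P → ; ; * .] }  — shift, 2 reduces
  I9: { [P → * ; .] }  — reduce

I8 contains complete items [P → * .], [P → ; ; * .] — reduce-reduce conflict.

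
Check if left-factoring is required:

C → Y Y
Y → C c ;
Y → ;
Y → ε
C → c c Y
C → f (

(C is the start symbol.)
No, left-factoring is not needed

Left-factoring is needed when two productions for the same non-terminal
share a common prefix on the right-hand side.

Productions for C:
  C → Y Y
  C → c c Y
  C → f (
Productions for Y:
  Y → C c ;
  Y → ;
  Y → ε

No common prefixes found.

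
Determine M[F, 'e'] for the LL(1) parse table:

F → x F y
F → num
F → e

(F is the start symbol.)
To find M[F, 'e'], we find productions for F where 'e' is in the predict set (PREDICT(N → α) = (FIRST(α) \ {ε}) ∪ (FOLLOW(N) if α ⇒* ε)).

F → x F y: PREDICT = { 'x' }
F → num: PREDICT = { 'num' }
F → e: PREDICT = { 'e' }
  'e' is in predict set, so this production goes in M[F, 'e']

M[F, 'e'] = F → e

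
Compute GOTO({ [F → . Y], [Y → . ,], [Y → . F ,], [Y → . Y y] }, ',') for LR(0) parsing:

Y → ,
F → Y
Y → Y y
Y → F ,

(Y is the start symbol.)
GOTO(I, ',') = CLOSURE({ [A → αX.β] : [A → α.Xβ] ∈ I, X = ',' })

Items with dot before ',', with the dot advanced:
  [Y → . ,] → [Y → , .]
Closure adds nothing (no advanced item has the dot before a non-terminal).

GOTO = { [Y → , .] }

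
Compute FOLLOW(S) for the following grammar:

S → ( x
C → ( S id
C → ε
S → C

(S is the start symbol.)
To compute FOLLOW(S), find every occurrence of S on a right-hand side N → α S β: add FIRST(β) \ {ε}, and if β is empty or nullable also add FOLLOW(N). Iterate to a fixed point.

S is the start symbol, so $ ∈ FOLLOW(S).
In C → ( S id: S is followed by id, add FIRST(id) \ {ε} = { 'id' }

Taking the union: FOLLOW(S) = { $, 'id' }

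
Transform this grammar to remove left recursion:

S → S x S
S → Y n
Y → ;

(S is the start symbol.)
S → Y n S'
S' → x S S'
S' → ε
Y → ;

S is directly left-recursive. The standard transformation for
  A → A α₁ | ... | A α_m | β₁ | ... | β_n
is
  A  → β₁ A' | ... | β_n A'
  A' → α₁ A' | ... | α_m A' | ε

S → Y n becomes S → Y n S'
S → S x S becomes S' → x S S'
Add S' → ε

Productions for other non-terminals are unchanged:
  Y → ;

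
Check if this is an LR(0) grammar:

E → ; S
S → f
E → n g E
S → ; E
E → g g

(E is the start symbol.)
A grammar is LR(0) if no state in the canonical LR(0) collection has:
  - both a shift item (dot before a terminal) and a complete item (shift-reduce conflict), or
  - two or more complete items (reduce-reduce conflict; the accept item [E' → E .] counts as a complete item here).

Augment with E' → E and build the canonical LR(0) collection (I0 = CLOSURE({[E' → . E]}), then GOTO on every symbol after a dot until no new states appear). It has 12 states:
  I0: { [E → . ; S], [E → . g g], [E → . n g E], [E' → . E] }  — shift
  I1: { [E → ; . S], [S → . ; E], [S → . f] }  — shift
  I2: { [E' → E .] }  — accept
  I3: { [E → g . g] }  — shift
  I4: { [E → n . g E] }  — shift
  I5: { [E → . ; S], [E → . g g], [E → . n g E], [E → n g . E] }  — shift
  I6: { [E → n g E .] }  — reduce
  I7: { [E → g g .] }  — reduce
  I8: { [E → . ; S], [E → . g g], [E → . n g E], [S → ; . E] }  — shift
  I9: { [E → ; S .] }  — reduce
  I10: { [S → f .] }  — reduce
  I11: { [S → ; E .] }  — reduce

Every state is either a pure shift/goto state or contains exactly one complete item and nothing to shift — no conflicts. The grammar is LR(0).

Answer: Yes, the grammar is LR(0)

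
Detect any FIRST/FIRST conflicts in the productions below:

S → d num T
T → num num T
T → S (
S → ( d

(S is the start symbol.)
No FIRST/FIRST conflicts.

A FIRST/FIRST conflict occurs when two productions N → α and N → β for the same non-terminal have FIRST(α) ∩ FIRST(β) ≠ ∅ (with ε ∈ FIRST of a nullable right-hand side, so two nullable alternatives also conflict).

FIRST sets of the non-terminals at (or reachable through a nullable prefix from) the front of some alternative:
  FIRST(S) = { '(', 'd' }

Productions for S:
  S → d num T: FIRST = { 'd' }
  S → ( d: FIRST = { '(' }
Productions for T:
  T → num num T: FIRST = { 'num' }
  T → S (: FIRST = { '(', 'd' }

All alternatives of each non-terminal have pairwise disjoint FIRST sets.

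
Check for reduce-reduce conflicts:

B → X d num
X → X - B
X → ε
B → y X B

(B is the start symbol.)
Augment with B' → B and build the canonical LR(0) collection (I0 = CLOSURE({[B' → . B]}), then GOTO on every symbol after a dot until no new states appear). It has 10 states:
  I0: { [B → . X d num], [B → . y X B], [B' → . B], [X → . X - B], [X → .] }  — shift, reduce
  I1: { [B' → B .] }  — accept
  I2: { [B → X . d num], [X → X . - B] }  — shift
  I3: { [B → y . X B], [X → . X - B], [X → .] }  — reduce
  I4: { [B → . X d num], [B → . y X B], [B → y X . B], [X → . X - B], [X → .], [X → X . - B] }  — shift, reduce
  I5: { [B → . X d num], [B → . y X B], [X → . X - B], [X → .], [X → X - . B] }  — shift, reduce
  I6: { [B → y X B .] }  — reduce
  I7: { [X → X - B .] }  — reduce
  I8: { [B → X d . num] }  — shift
  I9: { [B → X d num .] }  — reduce

No state contains more than one complete item.

Answer: No reduce-reduce conflicts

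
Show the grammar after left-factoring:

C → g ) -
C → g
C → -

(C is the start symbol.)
C → g C'
C' → ) -
C' → ε
C → -

Left-factoring transforms A → αβ₁ | αβ₂ into A → αA' and A' → β₁ | β₂
(α is the longest common prefix among the alternatives). Repeat until
no nonterminal has two alternatives with a common prefix.

Round 1: C has alternatives sharing prefix 'g'. Introduce C': C → g C'
  Add: C' → ) -
  Add: C' → ε

No remaining common prefixes — done.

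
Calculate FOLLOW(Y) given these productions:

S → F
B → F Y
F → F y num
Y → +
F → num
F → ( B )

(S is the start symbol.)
{ ')' }

In B → F Y: Y is at the end, add FOLLOW(B)

The FOLLOW sets referred to above (computed the same way, to a fixed point):
  FOLLOW(B) = { ')' }

Taking the union: FOLLOW(Y) = { ')' }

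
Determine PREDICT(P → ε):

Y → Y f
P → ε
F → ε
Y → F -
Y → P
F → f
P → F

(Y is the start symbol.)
{ $, 'f' }

PREDICT(P → ε) = (FIRST(RHS) \ {ε}) ∪ (FOLLOW(P) if ε ∈ FIRST(RHS), i.e. RHS ⇒* ε)
The right-hand side is ε (FIRST(ε) = { ε }), so the predict set is FOLLOW(P) = { $, 'f' }
PREDICT(P → ε) = { $, 'f' }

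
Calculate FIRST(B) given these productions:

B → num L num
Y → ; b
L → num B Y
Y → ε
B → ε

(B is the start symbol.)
To compute FIRST(B), examine every production with B on the left-hand side, reading each right-hand side left to right until a non-nullable symbol is reached.

From B → num L num:
  - num is a terminal: add 'num' and stop
From B → ε:
  - ε-production, so ε ∈ FIRST(B)

Collecting: FIRST(B) = { 'num', ε }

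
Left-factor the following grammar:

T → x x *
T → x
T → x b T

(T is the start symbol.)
T → x T'
T' → x *
T' → ε
T' → b T

Left-factoring transforms A → αβ₁ | αβ₂ into A → αA' and A' → β₁ | β₂
(α is the longest common prefix among the alternatives). Repeat until
no nonterminal has two alternatives with a common prefix.

Round 1: T has alternatives sharing prefix 'x'. Introduce T': T → x T'
  Add: T' → x *
  Add: T' → ε
  Add: T' → b T

No remaining common prefixes — done.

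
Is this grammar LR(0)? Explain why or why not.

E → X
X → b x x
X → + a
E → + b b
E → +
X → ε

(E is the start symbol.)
A grammar is LR(0) if no state in the canonical LR(0) collection has:
  - both a shift item (dot before a terminal) and a complete item (shift-reduce conflict), or
  - two or more complete items (reduce-reduce conflict; the accept item [E' → E .] counts as a complete item here).

Augment with E' → E and build the canonical LR(0) collection (I0 = CLOSURE({[E' → . E]}), then GOTO on every symbol after a dot until no new states appear). It has 10 states:
  I0: { [E → . + b b], [E → . +], [E → . X], [E' → . E], [X → . + a], [X → . b x x], [X → .] }  — shift, reduce
  I1: { [E → + . b b], [E → + .], [X → + . a] }  — shift, reduce
  I2: { [E' → E .] }  — accept
  I3: { [E → X .] }  — reduce
  I4: { [X → b . x x] }  — shift
  I5: { [X → b x . x] }  — shift
  I6: { [X → b x x .] }  — reduce
  I7: { [X → + a .] }  — reduce
  I8: { [E → + b . b] }  — shift
  I9: { [E → + b b .] }  — reduce

Conflict in state I0:
  Shift-reduce conflict between [X → .] and [E → . +]
So the grammar is NOT LR(0).

Answer: No. Shift-reduce conflict between [X → .] and [E → . +]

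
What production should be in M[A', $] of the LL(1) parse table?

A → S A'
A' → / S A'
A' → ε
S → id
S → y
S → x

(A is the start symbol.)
To find M[A', $], we find productions for A' where $ is in the predict set (PREDICT(N → α) = (FIRST(α) \ {ε}) ∪ (FOLLOW(N) if α ⇒* ε)).

Relevant sets:
  FOLLOW(A') = { $ }

A' → / S A': PREDICT = { '/' }
A' → ε: PREDICT = { $ }
  $ is in predict set, so this production goes in M[A', $]

M[A', $] = A' → ε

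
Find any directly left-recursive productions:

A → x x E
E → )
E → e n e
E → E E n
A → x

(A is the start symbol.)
Yes, E is left-recursive

Direct left recursion occurs when N → N α for some non-terminal N (the right-hand side begins with the left-hand side itself).

A → x x E: starts with x
E → ): starts with ')'
E → e n e: starts with e
E → E E n: LEFT RECURSIVE (starts with E)
A → x: starts with x

The grammar has direct left recursion on: E.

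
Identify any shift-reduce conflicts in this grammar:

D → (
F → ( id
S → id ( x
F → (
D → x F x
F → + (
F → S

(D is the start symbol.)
Yes — I4: [F → ( .] vs [F → ( . id]

Augment with D' → D and build the canonical LR(0) collection (I0 = CLOSURE({[D' → . D]}), then GOTO on every symbol after a dot until no new states appear). It has 14 states:
  I0: { [D → . (], [D → . x F x], [D' → . D] }  — shift
  I1: { [D → ( .] }  — reduce
  I2: { [D' → D .] }  — accept
  I3: { [D → x . F x], [F → . ( id], [F → . (], [F → . + (], [F → . S], [S → . id ( x] }  — shift
  I4: { [F → ( . id], [F → ( .] }  — shift, reduce
  I5: { [F → + . (] }  — shift
  I6: { [D → x F . x] }  — shift
  I7: { [F → S .] }  — reduce
  I8: { [S → id . ( x] }  — shift
  I9: { [S → id ( . x] }  — shift
  I10: { [S → id ( x .] }  — reduce
  I11: { [D → x F x .] }  — reduce
  I12: { [F → + ( .] }  — reduce
  I13: { [F → ( id .] }  — reduce

I4 contains reduce item [F → ( .] and shift item [F → ( . id] — shift-reduce conflict.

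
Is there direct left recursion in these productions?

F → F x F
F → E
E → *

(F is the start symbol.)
Yes, F is left-recursive

Direct left recursion occurs when N → N α for some non-terminal N (the right-hand side begins with the left-hand side itself).

F → F x F: LEFT RECURSIVE (starts with F)
F → E: starts with E
E → *: starts with '*'

The grammar has direct left recursion on: F.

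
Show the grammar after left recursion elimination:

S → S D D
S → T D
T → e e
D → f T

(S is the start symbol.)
S → T D S'
S' → D D S'
S' → ε
T → e e
D → f T

S is directly left-recursive. The standard transformation for
  A → A α₁ | ... | A α_m | β₁ | ... | β_n
is
  A  → β₁ A' | ... | β_n A'
  A' → α₁ A' | ... | α_m A' | ε

S → T D becomes S → T D S'
S → S D D becomes S' → D D S'
Add S' → ε

Productions for other non-terminals are unchanged:
  T → e e
  D → f T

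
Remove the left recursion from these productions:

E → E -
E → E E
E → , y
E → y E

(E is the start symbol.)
E → , y E'
E → y E E'
E' → - E'
E' → E E'
E' → ε

E is directly left-recursive. The standard transformation for
  A → A α₁ | ... | A α_m | β₁ | ... | β_n
is
  A  → β₁ A' | ... | β_n A'
  A' → α₁ A' | ... | α_m A' | ε

E → , y becomes E → , y E'
E → y E becomes E → y E E'
E → E - becomes E' → - E'
E → E E becomes E' → E E'
Add E' → ε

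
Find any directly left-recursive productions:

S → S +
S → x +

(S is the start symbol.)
S → S +: LEFT RECURSIVE (starts with S)
S → x +: starts with x

The grammar has direct left recursion on: S.

Answer: Yes, S is left-recursive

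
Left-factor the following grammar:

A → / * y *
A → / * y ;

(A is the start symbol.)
A → / * y A'
A' → *
A' → ;

Left-factoring transforms A → αβ₁ | αβ₂ into A → αA' and A' → β₁ | β₂
(α is the longest common prefix among the alternatives). Repeat until
no nonterminal has two alternatives with a common prefix.

Round 1: A has alternatives sharing prefix '/ * y'. Introduce A': A → / * y A'
  Add: A' → *
  Add: A' → ;

No remaining common prefixes — done.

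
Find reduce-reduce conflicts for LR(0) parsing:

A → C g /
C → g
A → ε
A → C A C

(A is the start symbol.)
Augment with A' → A and build the canonical LR(0) collection (I0 = CLOSURE({[A' → . A]}), then GOTO on every symbol after a dot until no new states appear). It has 8 states:
  I0: { [A → . C A C], [A → . C g /], [A → .], [A' → . A], [C → . g] }  — shift, reduce
  I1: { [A' → A .] }  — accept
  I2: { [A → . C A C], [A → . C g /], [A → .], [A → C . A C], [A → C . g /], [C → . g] }  — shift, reduce
  I3: { [C → g .] }  — reduce
  I4: { [A → C A . C], [C → . g] }  — shift
  I5: { [A → C g . /], [C → g .] }  — shift, reduce
  I6: { [A → C g / .] }  — reduce
  I7: { [A → C A C .] }  — reduce

No state contains more than one complete item.

Answer: No reduce-reduce conflicts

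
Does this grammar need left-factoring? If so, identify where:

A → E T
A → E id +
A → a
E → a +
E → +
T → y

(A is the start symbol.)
Left-factoring is needed when two productions for the same non-terminal
share a common prefix on the right-hand side.

Productions for A:
  A → E T
  A → E id +
  A → a
Productions for E:
  E → a +
  E → +

Found common prefix 'E' in productions for A

Answer: Yes, A has productions with common prefix 'E'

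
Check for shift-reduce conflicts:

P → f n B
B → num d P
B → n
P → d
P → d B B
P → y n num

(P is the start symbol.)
A shift-reduce conflict occurs when an LR(0) state has both:
  - a complete (reduce) item [A → α .] (dot at the end), and
  - a shift item [B → β . c γ] (dot before a terminal).

Augment with P' → P and build the canonical LR(0) collection (I0 = CLOSURE({[P' → . P]}), then GOTO on every symbol after a dot until no new states appear). It has 15 states:
  I0: { [P → . d B B], [P → . d], [P → . f n B], [P → . y n num], [P' → . P] }  — shift
  I1: { [P' → P .] }  — accept
  I2: { [B → . n], [B → . num d P], [P → d . B B], [P → d .] }  — shift, reduce
  I3: { [P → f . n B] }  — shift
  I4: { [P → y . n num] }  — shift
  I5: { [P → y n . num] }  — shift
  I6: { [P → y n num .] }  — reduce
  I7: { [B → . n], [B → . num d P], [P → f n . B] }  — shift
  I8: { [P → f n B .] }  — reduce
  I9: { [B → n .] }  — reduce
  I10: { [B → num . d P] }  — shift
  I11: { [B → num d . P], [P → . d B B], [P → . d], [P → . f n B], [P → . y n num] }  — shift
  I12: { [B → num d P .] }  — reduce
  I13: { [B → . n], [B → . num d P], [P → d B . B] }  — shift
  I14: { [P → d B B .] }  — reduce

I2 contains reduce item [P → d .] and shift items [B → . n], [B → . num d P] — shift-reduce conflict.

Answer: Yes — I2: [P → d .] vs [B → . n]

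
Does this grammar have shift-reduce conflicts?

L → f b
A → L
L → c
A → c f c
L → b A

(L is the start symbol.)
Yes — I8: [L → c .] vs [A → c . f c]

Augment with L' → L and build the canonical LR(0) collection (I0 = CLOSURE({[L' → . L]}), then GOTO on every symbol after a dot until no new states appear). It has 11 states:
  I0: { [L → . b A], [L → . c], [L → . f b], [L' → . L] }  — shift
  I1: { [L' → L .] }  — accept
  I2: { [A → . L], [A → . c f c], [L → . b A], [L → . c], [L → . f b], [L → b . A] }  — shift
  I3: { [L → c .] }  — reduce
  I4: { [L → f . b] }  — shift
  I5: { [L → f b .] }  — reduce
  I6: { [L → b A .] }  — reduce
  I7: { [A → L .] }  — reduce
  I8: { [A → c . f c], [L → c .] }  — shift, reduce
  I9: { [A → c f . c] }  — shift
  I10: { [A → c f c .] }  — reduce

I8 contains reduce item [L → c .] and shift item [A → c . f c] — shift-reduce conflict.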